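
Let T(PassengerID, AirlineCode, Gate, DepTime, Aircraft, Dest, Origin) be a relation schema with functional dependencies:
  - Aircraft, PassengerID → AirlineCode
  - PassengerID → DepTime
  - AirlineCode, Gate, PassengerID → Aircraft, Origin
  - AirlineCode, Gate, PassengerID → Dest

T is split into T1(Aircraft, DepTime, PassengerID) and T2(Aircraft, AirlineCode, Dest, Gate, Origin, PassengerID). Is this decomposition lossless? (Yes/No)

The shared attributes are {Aircraft, PassengerID} and {Aircraft, PassengerID}⁺ = {Aircraft, AirlineCode, DepTime, PassengerID}.
T1 is contained in that closure, so T1 ∩ T2 → T1 holds and the join is lossless.

Yes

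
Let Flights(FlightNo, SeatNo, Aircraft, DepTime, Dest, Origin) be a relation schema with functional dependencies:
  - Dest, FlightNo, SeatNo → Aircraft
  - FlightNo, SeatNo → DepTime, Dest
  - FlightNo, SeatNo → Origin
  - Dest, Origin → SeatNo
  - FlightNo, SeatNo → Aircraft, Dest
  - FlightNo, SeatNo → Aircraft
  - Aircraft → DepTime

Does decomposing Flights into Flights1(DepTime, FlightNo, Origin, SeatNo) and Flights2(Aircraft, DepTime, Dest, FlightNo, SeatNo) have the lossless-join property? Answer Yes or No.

Yes

The shared attributes are {DepTime, FlightNo, SeatNo} and {DepTime, FlightNo, SeatNo}⁺ = {Aircraft, DepTime, Dest, FlightNo, Origin, SeatNo}.
Flights1 is contained in that closure, so Flights1 ∩ Flights2 → Flights1 holds and the join is lossless.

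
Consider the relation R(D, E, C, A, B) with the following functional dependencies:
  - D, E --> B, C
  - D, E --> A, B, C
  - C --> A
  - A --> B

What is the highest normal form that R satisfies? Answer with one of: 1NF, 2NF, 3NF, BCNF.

Candidate key: {D, E}. Prime attributes: {D, E}.
For C --> A we have {C}⁺ = {A, B, C}; {C} is not a superkey, so BCNF fails.
C --> A determines the non-prime attribute {A} from a non-superkey — 3NF is violated.
No proper subset of a key has a non-prime attribute in its closure, so there is no partial dependency; 2NF holds.

2NF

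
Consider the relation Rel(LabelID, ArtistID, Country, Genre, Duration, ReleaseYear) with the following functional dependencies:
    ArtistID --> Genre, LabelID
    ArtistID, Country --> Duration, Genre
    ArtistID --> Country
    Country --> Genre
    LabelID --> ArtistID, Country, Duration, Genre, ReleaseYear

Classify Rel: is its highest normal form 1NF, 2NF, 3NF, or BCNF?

2NF

Candidate keys: {ArtistID}, {LabelID}. Prime attributes: {ArtistID, LabelID}.
For Country --> Genre we have {Country}⁺ = {Country, Genre}; {Country} is not a superkey, so BCNF fails.
Country --> Genre determines the non-prime attribute {Genre} from a non-superkey — 3NF is violated.
All keys have size 1, which rules out partial dependencies — 2NF is satisfied.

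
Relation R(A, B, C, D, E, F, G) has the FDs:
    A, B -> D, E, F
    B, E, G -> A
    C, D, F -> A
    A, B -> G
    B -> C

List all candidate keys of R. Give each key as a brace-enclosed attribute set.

Attributes never on any right-hand side: {B} — every candidate key must contain it.
{A, B}⁺ = {A, B, C, D, E, F, G} — all of the relation — so {A, B} is a candidate key.
{B, D, F}⁺ = {A, B, C, D, E, F, G} — all of the relation — so {B, D, F} is a candidate key.
{B, E, G}⁺ = {A, B, C, D, E, F, G} — all of the relation — so {B, E, G} is a candidate key.
Any other superkey properly contains one of these, so there are no further candidate keys.

{A, B}, {B, D, F}, {B, E, G}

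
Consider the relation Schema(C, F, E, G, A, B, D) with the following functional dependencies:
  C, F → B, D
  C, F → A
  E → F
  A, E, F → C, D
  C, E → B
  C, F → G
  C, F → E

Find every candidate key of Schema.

{A, E}, {C, E}, {C, F}

{A, E} is a candidate key since {A, E}⁺ = {A, B, C, D, E, F, G} covers every attribute.
{C, E} is a candidate key since {C, E}⁺ = {A, B, C, D, E, F, G} covers every attribute.
{C, F} is a candidate key since {C, F}⁺ = {A, B, C, D, E, F, G} covers every attribute.
No proper subset of any of these is a key, and no other minimal superkey exists.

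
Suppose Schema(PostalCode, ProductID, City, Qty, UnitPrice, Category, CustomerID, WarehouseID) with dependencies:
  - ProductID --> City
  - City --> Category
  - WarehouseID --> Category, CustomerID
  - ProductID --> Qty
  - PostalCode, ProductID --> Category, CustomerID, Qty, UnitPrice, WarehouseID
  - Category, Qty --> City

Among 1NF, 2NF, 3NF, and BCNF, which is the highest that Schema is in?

1NF

Candidate key: {PostalCode, ProductID}. Prime attributes: {PostalCode, ProductID}.
ProductID --> City breaks BCNF: {ProductID}⁺ = {Category, City, ProductID, Qty}, so {ProductID} is not a superkey.
ProductID --> City has non-prime {City} on the right and a non-superkey on the left, so 3NF fails.
The proper key subset {ProductID} of {PostalCode, ProductID} determines non-prime {Category, City, Qty}, so the relation is not even in 2NF.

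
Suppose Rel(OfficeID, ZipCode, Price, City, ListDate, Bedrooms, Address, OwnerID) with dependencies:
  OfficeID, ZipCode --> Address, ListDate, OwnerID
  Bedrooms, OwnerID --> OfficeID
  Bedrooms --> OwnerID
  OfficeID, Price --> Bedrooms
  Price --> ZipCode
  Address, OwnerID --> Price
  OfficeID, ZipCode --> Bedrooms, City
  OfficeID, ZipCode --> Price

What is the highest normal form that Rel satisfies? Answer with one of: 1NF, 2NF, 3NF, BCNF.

3NF

Candidate keys: {Address, Bedrooms}, {Address, OfficeID, OwnerID}, {Bedrooms, Price}, {Bedrooms, ZipCode}, {OfficeID, Price}, {OfficeID, ZipCode}. Prime attributes: {Address, Bedrooms, OfficeID, OwnerID, Price, ZipCode}.
For Bedrooms, OwnerID --> OfficeID we have {Bedrooms, OwnerID}⁺ = {Bedrooms, OfficeID, OwnerID}; {Bedrooms, OwnerID} is not a superkey, so BCNF fails.
Its right-hand attributes {OfficeID} are all prime, as are those of every other non-superkey FD — the relation is in 3NF.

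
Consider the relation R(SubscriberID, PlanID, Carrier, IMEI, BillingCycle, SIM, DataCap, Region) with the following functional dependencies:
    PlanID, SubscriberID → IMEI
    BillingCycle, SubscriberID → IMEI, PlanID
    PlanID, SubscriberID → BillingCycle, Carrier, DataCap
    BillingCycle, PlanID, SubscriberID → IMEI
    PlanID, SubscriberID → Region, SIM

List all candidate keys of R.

{BillingCycle, SubscriberID}, {PlanID, SubscriberID}

No FD produces {SubscriberID}, so it must be in every candidate key.
Closure of {BillingCycle, SubscriberID} is {BillingCycle, Carrier, DataCap, IMEI, PlanID, Region, SIM, SubscriberID}, the whole schema; {BillingCycle, SubscriberID} is a candidate key.
Closure of {PlanID, SubscriberID} is {BillingCycle, Carrier, DataCap, IMEI, PlanID, Region, SIM, SubscriberID}, the whole schema; {PlanID, SubscriberID} is a candidate key.
No proper subset of any of these is a key, and no other minimal superkey exists.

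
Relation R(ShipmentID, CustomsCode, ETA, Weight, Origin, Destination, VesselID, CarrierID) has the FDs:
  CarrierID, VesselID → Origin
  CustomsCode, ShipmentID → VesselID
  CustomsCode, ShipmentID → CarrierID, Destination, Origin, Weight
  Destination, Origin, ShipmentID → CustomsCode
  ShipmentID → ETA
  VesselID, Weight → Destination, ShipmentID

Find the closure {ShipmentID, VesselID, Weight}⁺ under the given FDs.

{Destination, ETA, ShipmentID, VesselID, Weight}

Start with {ShipmentID, VesselID, Weight}.
ShipmentID → ETA applies; add {ETA} → now {ETA, ShipmentID, VesselID, Weight}.
VesselID, Weight → Destination, ShipmentID applies; add {Destination} → now {Destination, ETA, ShipmentID, VesselID, Weight}.
No further FD applies.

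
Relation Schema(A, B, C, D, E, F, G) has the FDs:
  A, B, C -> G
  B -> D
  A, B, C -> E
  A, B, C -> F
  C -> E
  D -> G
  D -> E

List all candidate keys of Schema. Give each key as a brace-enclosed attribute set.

No FD produces {A, B, C}, so they must be in every candidate key.
Closure of {A, B, C} is {A, B, C, D, E, F, G}, the whole schema; {A, B, C} is a candidate key.
No other minimal set has full closure, so this is the only candidate key.

{A, B, C}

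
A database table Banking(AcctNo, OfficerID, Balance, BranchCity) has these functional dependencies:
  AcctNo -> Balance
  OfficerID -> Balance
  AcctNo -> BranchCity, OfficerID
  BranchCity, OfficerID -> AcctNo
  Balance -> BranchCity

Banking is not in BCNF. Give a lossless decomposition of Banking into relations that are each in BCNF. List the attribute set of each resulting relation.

{AcctNo, Balance, OfficerID}; {Balance, BranchCity}

Candidate keys of the original relation: {AcctNo}, {OfficerID}.
In {AcctNo, Balance, BranchCity, OfficerID}, {Balance} is not a superkey ({Balance}⁺ restricted to this set is {Balance, BranchCity}), so split on Balance -> BranchCity into {Balance, BranchCity} and {AcctNo, Balance, OfficerID}.
{Balance, BranchCity} is in BCNF.
{AcctNo, Balance, OfficerID} is in BCNF.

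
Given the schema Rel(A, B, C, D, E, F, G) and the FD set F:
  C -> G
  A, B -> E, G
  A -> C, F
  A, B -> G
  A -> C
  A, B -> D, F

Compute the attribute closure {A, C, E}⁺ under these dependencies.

{A, C, E, F, G}

Start with {A, C, E}.
C -> G applies; add {G} → now {A, C, E, G}.
A -> C, F applies; add {F} → now {A, C, E, F, G}.
No further FD applies.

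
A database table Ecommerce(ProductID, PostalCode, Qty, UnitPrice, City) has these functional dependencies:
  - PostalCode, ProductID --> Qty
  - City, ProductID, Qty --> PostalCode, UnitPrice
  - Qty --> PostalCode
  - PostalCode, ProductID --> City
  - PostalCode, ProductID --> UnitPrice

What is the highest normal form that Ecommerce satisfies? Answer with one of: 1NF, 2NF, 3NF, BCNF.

3NF

Candidate keys: {PostalCode, ProductID}, {ProductID, Qty}. Prime attributes: {PostalCode, ProductID, Qty}.
Qty --> PostalCode breaks BCNF: {Qty}⁺ = {PostalCode, Qty}, so {Qty} is not a superkey.
Its right-hand attributes {PostalCode} are all prime, as are those of every other non-superkey FD — the relation is in 3NF.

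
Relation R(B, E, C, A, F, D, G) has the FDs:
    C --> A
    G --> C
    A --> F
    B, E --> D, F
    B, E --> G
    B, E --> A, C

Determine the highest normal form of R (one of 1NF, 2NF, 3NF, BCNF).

Candidate key: {B, E}. Prime attributes: {B, E}.
C --> A breaks BCNF: {C}⁺ = {A, C, F}, so {C} is not a superkey.
C --> A has non-prime {A} on the right and a non-superkey on the left, so 3NF fails.
No proper subset of a key has a non-prime attribute in its closure, so there is no partial dependency; 2NF holds.

2NF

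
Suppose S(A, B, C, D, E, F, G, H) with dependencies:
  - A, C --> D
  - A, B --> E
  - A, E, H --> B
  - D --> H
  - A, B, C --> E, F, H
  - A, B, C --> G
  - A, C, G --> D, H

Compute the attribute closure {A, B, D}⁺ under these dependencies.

Start with {A, B, D}.
A, B --> E applies; add {E} → now {A, B, D, E}.
D --> H applies; add {H} → now {A, B, D, E, H}.
No further FD applies.

{A, B, D, E, H}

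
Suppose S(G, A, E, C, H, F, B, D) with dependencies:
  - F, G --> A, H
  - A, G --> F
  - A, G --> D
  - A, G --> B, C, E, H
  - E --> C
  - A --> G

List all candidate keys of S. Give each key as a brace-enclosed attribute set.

{A}, {F, G}

Closure of {A} is {A, B, C, D, E, F, G, H}, the whole schema; {A} is a candidate key.
Closure of {F, G} is {A, B, C, D, E, F, G, H}, the whole schema; {F, G} is a candidate key.
No proper subset of any of these is a key, and no other minimal superkey exists.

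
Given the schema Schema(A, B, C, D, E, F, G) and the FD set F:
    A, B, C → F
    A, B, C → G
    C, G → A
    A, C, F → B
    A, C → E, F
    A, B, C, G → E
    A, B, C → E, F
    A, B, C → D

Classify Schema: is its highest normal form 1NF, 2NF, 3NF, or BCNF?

BCNF

Candidate keys: {A, C}, {C, G}. Prime attributes: {A, C, G}.
Every FD has a superkey on the left, so the relation is in BCNF.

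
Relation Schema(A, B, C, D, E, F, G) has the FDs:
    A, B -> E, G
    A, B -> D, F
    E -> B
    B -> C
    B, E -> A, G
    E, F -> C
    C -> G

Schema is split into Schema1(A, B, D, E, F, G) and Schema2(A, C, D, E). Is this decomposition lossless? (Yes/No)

Yes

The shared attributes are {A, D, E} and {A, D, E}⁺ = {A, B, C, D, E, F, G}.
Since Schema1 ⊆ {A, B, C, D, E, F, G}, the intersection is a superkey of Schema1; the decomposition is lossless.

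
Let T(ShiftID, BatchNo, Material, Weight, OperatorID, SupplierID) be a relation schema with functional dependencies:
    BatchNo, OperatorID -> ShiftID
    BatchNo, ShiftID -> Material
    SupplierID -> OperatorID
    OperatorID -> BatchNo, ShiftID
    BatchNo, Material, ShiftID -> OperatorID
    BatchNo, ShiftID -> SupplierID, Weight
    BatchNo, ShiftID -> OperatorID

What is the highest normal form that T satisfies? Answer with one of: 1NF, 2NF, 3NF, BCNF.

Candidate keys: {BatchNo, ShiftID}, {OperatorID}, {SupplierID}. Prime attributes: {BatchNo, OperatorID, ShiftID, SupplierID}.
The left-hand side of every FD is a superkey, so BCNF is satisfied.

BCNF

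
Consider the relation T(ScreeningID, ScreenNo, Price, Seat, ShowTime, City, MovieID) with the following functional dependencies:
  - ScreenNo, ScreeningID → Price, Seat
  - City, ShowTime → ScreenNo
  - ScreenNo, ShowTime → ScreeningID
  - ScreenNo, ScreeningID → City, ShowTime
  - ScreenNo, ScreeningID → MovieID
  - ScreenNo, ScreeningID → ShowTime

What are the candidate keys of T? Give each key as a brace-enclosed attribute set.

{City, ShowTime}⁺ = {City, MovieID, Price, ScreenNo, ScreeningID, Seat, ShowTime} — all of the relation — so {City, ShowTime} is a candidate key.
{ScreenNo, ScreeningID}⁺ = {City, MovieID, Price, ScreenNo, ScreeningID, Seat, ShowTime} — all of the relation — so {ScreenNo, ScreeningID} is a candidate key.
{ScreenNo, ShowTime}⁺ = {City, MovieID, Price, ScreenNo, ScreeningID, Seat, ShowTime} — all of the relation — so {ScreenNo, ShowTime} is a candidate key.
These are minimal and exhaustive — every other superkey contains one of them.

{City, ShowTime}, {ScreenNo, ScreeningID}, {ScreenNo, ShowTime}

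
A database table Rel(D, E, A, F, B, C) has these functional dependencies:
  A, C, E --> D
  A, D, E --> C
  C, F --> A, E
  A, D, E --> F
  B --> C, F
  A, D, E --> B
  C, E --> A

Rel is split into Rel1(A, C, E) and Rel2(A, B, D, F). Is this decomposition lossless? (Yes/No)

Rel1 ∩ Rel2 = {A}; its closure under F is {A}.
Rel1 ⊄ {A} and Rel2 ⊄ {A}, so the split is lossy.

No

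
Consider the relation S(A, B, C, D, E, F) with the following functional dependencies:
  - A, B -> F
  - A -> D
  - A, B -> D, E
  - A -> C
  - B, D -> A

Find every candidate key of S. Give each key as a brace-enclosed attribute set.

{B} never appears on the right of any FD, so every key must include it.
{A, B}⁺ = {A, B, C, D, E, F}, which is every attribute, so {A, B} is a candidate key.
{B, D}⁺ = {A, B, C, D, E, F}, which is every attribute, so {B, D} is a candidate key.
No proper subset of any of these is a key, and no other minimal superkey exists.

{A, B}, {B, D}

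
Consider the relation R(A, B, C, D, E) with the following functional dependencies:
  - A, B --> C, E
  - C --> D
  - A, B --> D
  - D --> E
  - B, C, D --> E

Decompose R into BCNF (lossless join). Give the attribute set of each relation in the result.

{A, B, C}; {C, D}; {D, E}

Candidate key of the original relation: {A, B}.
In {A, B, C, D, E}, {C} is not a superkey ({C}⁺ restricted to this set is {C, D, E}), so split on C --> D, E into {C, D, E} and {A, B, C}.
In {C, D, E}, {D} is not a superkey ({D}⁺ restricted to this set is {D, E}), so split on D --> E into {D, E} and {C, D}.
{D, E}: every determinant is a superkey — BCNF.
{C, D}: every determinant is a superkey — BCNF.
{A, B, C}: every determinant is a superkey — BCNF.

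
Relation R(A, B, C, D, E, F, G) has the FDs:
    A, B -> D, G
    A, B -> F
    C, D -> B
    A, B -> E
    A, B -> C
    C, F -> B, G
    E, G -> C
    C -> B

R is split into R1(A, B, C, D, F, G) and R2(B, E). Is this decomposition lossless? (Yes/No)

No

The shared attributes are {B} and {B}⁺ = {B}.
Neither R1 nor R2 is contained in that closure, so the decomposition is lossy.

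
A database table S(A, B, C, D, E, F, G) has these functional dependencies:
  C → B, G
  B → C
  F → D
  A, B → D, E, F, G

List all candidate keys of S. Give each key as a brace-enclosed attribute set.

{A, B}, {A, C}

No FD produces {A}, so it must be in every candidate key.
{A, B}⁺ = {A, B, C, D, E, F, G}, which is every attribute, so {A, B} is a candidate key.
{A, C}⁺ = {A, B, C, D, E, F, G}, which is every attribute, so {A, C} is a candidate key.
These are minimal and exhaustive — every other superkey contains one of them.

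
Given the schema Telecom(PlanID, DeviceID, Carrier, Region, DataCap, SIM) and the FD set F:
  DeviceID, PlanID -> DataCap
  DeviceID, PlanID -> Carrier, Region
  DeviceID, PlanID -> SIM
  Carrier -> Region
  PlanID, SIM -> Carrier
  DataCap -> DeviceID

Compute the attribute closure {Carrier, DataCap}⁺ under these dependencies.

{Carrier, DataCap, DeviceID, Region}

Start with {Carrier, DataCap}.
Carrier -> Region applies; add {Region} → now {Carrier, DataCap, Region}.
DataCap -> DeviceID applies; add {DeviceID} → now {Carrier, DataCap, DeviceID, Region}.
No further FD applies.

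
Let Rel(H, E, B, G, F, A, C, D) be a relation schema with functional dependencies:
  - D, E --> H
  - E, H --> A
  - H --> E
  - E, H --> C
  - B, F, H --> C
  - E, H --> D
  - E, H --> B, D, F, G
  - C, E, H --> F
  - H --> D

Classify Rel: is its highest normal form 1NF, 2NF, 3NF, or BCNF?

Candidate keys: {D, E}, {H}. Prime attributes: {D, E, H}.
Every FD has a superkey on the left, so the relation is in BCNF.

BCNF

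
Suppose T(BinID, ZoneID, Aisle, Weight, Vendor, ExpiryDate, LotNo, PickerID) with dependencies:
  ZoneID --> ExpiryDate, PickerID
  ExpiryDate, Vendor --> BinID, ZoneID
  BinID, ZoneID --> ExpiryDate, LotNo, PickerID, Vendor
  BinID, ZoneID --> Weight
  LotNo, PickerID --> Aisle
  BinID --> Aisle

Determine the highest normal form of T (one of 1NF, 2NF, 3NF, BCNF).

Candidate keys: {BinID, ZoneID}, {ExpiryDate, Vendor}, {Vendor, ZoneID}. Prime attributes: {BinID, ExpiryDate, Vendor, ZoneID}.
ZoneID --> ExpiryDate, PickerID breaks BCNF: {ZoneID}⁺ = {ExpiryDate, PickerID, ZoneID}, so {ZoneID} is not a superkey.
ZoneID --> ExpiryDate, PickerID determines the non-prime attribute {PickerID} from a non-superkey — 3NF is violated.
{BinID} is a proper subset of the key {BinID, ZoneID}, and {BinID}⁺ contains the non-prime attribute {Aisle} — a partial dependency, so 2NF is violated.

1NF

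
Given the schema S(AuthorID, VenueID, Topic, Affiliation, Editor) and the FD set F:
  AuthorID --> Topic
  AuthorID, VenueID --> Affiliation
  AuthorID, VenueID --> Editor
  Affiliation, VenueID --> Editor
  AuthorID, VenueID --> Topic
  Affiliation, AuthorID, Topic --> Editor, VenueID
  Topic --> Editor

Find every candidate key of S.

{Affiliation, AuthorID}, {AuthorID, VenueID}

No FD produces {AuthorID}, so it must be in every candidate key.
{Affiliation, AuthorID} is a candidate key since {Affiliation, AuthorID}⁺ = {Affiliation, AuthorID, Editor, Topic, VenueID} covers every attribute.
{AuthorID, VenueID} is a candidate key since {AuthorID, VenueID}⁺ = {Affiliation, AuthorID, Editor, Topic, VenueID} covers every attribute.
Any other superkey properly contains one of these, so there are no further candidate keys.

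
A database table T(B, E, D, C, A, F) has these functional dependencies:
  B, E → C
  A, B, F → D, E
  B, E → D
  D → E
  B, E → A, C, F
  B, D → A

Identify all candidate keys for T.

{A, B, F}, {B, D}, {B, E}

No FD produces {B}, so it must be in every candidate key.
Closure of {B, D} is {A, B, C, D, E, F}, the whole schema; {B, D} is a candidate key.
Closure of {B, E} is {A, B, C, D, E, F}, the whole schema; {B, E} is a candidate key.
Closure of {A, B, F} is {A, B, C, D, E, F}, the whole schema; {A, B, F} is a candidate key.
These are minimal and exhaustive — every other superkey contains one of them.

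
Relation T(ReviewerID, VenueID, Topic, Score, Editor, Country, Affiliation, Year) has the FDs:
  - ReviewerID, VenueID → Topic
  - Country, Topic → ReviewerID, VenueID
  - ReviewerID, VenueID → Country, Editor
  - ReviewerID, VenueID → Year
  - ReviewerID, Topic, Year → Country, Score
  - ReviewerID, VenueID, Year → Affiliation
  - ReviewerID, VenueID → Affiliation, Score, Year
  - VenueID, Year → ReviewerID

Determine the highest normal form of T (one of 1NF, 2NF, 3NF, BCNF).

BCNF

Candidate keys: {Country, Topic}, {ReviewerID, Topic, Year}, {ReviewerID, VenueID}, {VenueID, Year}. Prime attributes: {Country, ReviewerID, Topic, VenueID, Year}.
The left-hand side of every FD is a superkey, so BCNF is satisfied.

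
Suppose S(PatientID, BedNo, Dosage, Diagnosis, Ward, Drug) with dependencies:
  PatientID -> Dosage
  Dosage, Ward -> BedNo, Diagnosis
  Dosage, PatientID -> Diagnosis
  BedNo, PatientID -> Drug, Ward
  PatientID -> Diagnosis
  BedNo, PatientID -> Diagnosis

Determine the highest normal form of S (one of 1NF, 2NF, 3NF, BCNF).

1NF

Candidate keys: {BedNo, PatientID}, {PatientID, Ward}. Prime attributes: {BedNo, PatientID, Ward}.
PatientID -> Dosage breaks BCNF: {PatientID}⁺ = {Diagnosis, Dosage, PatientID}, so {PatientID} is not a superkey.
Because {Dosage} is non-prime and the left side of PatientID -> Dosage is not a superkey, the relation is not in 3NF.
Since {PatientID} ⊂ {BedNo, PatientID} and {PatientID}⁺ ⊇ {Diagnosis, Dosage} with {Diagnosis, Dosage} non-prime, there is a partial dependency; 2NF fails.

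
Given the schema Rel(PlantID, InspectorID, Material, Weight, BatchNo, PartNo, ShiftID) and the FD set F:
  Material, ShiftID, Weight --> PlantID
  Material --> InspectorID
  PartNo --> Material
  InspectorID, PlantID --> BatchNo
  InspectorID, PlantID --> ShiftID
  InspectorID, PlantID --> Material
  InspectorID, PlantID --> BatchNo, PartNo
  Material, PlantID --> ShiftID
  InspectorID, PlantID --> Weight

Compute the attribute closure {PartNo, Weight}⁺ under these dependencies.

{InspectorID, Material, PartNo, Weight}

Start with {PartNo, Weight}.
PartNo --> Material applies; add {Material} → now {Material, PartNo, Weight}.
Material --> InspectorID applies; add {InspectorID} → now {InspectorID, Material, PartNo, Weight}.
No further FD applies.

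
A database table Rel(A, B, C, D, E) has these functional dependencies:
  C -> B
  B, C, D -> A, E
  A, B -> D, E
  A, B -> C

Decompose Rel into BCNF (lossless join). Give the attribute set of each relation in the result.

{A, C, D, E}; {B, C}

Candidate keys of the original relation: {A, B}, {A, C}, {C, D}.
{A, B, C, D, E}: {C} determines {B, C} here but is not a superkey — split on C -> B, giving {B, C} and {A, C, D, E}.
{B, C} is in BCNF.
{A, C, D, E} is in BCNF.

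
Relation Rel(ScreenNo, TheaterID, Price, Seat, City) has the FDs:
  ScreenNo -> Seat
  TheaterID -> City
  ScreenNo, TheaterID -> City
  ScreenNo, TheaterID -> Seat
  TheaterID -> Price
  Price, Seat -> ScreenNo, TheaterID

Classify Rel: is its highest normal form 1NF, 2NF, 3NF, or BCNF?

1NF

Candidate keys: {Price, ScreenNo}, {Price, Seat}, {ScreenNo, TheaterID}, {Seat, TheaterID}. Prime attributes: {Price, ScreenNo, Seat, TheaterID}.
For ScreenNo -> Seat we have {ScreenNo}⁺ = {ScreenNo, Seat}; {ScreenNo} is not a superkey, so BCNF fails.
Because {City} is non-prime and the left side of TheaterID -> City is not a superkey, the relation is not in 3NF.
{TheaterID} is a proper subset of the key {ScreenNo, TheaterID}, and {TheaterID}⁺ contains the non-prime attribute {City} — a partial dependency, so 2NF is violated.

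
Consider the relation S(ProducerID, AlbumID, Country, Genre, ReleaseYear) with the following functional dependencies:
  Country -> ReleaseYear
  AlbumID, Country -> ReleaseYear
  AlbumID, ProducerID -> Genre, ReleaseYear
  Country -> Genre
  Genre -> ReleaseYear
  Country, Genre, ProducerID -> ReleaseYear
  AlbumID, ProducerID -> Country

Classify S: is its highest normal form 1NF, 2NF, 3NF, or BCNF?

2NF

Candidate key: {AlbumID, ProducerID}. Prime attributes: {AlbumID, ProducerID}.
Country -> ReleaseYear: {Country}⁺ = {Country, Genre, ReleaseYear}, which is not all of the attributes, so the left side is not a superkey — BCNF is violated.
Country -> ReleaseYear determines the non-prime attribute {ReleaseYear} from a non-superkey — 3NF is violated.
No non-prime attribute depends on a proper subset of any candidate key, so 2NF holds.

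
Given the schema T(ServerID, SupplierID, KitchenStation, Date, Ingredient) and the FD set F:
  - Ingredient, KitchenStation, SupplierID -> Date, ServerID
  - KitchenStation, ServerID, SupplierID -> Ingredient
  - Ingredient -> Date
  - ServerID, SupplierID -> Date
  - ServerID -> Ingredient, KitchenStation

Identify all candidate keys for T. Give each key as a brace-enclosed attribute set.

Attributes never on any right-hand side: {SupplierID} — every candidate key must contain it.
{ServerID, SupplierID} is a candidate key since {ServerID, SupplierID}⁺ = {Date, Ingredient, KitchenStation, ServerID, SupplierID} covers every attribute.
{Ingredient, KitchenStation, SupplierID} is a candidate key since {Ingredient, KitchenStation, SupplierID}⁺ = {Date, Ingredient, KitchenStation, ServerID, SupplierID} covers every attribute.
Any other superkey properly contains one of these, so there are no further candidate keys.

{Ingredient, KitchenStation, SupplierID}, {ServerID, SupplierID}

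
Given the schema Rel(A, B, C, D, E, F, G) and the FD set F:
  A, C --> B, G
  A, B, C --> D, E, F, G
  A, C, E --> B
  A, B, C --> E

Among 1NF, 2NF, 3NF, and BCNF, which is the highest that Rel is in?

BCNF

Candidate key: {A, C}. Prime attributes: {A, C}.
Each dependency's left side is a superkey — BCNF holds.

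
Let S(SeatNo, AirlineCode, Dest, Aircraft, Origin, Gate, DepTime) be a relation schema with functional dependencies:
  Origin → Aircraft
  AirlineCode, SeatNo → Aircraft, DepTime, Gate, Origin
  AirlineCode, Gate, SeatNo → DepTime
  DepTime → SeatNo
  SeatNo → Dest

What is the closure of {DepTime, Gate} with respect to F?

{DepTime, Dest, Gate, SeatNo}

Start with {DepTime, Gate}.
DepTime → SeatNo applies; add {SeatNo} → now {DepTime, Gate, SeatNo}.
SeatNo → Dest applies; add {Dest} → now {DepTime, Dest, Gate, SeatNo}.
No further FD applies.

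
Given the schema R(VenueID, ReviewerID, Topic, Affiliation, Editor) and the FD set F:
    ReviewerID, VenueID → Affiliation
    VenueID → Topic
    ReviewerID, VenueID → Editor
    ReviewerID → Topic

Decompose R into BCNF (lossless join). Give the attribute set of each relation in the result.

Candidate key of the original relation: {ReviewerID, VenueID}.
Within {Affiliation, Editor, ReviewerID, Topic, VenueID}: {VenueID}⁺ ∩ {Affiliation, Editor, ReviewerID, Topic, VenueID} = {Topic, VenueID}, not the whole set, so VenueID → Topic violates BCNF; decompose into {Topic, VenueID} and {Affiliation, Editor, ReviewerID, VenueID}.
{Topic, VenueID} has no BCNF violation.
{Affiliation, Editor, ReviewerID, VenueID} has no BCNF violation.

{Affiliation, Editor, ReviewerID, VenueID}; {Topic, VenueID}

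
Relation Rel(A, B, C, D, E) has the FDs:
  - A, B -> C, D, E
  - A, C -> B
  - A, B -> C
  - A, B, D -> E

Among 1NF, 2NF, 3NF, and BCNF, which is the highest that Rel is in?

Candidate keys: {A, B}, {A, C}. Prime attributes: {A, B, C}.
The left-hand side of every FD is a superkey, so BCNF is satisfied.

BCNF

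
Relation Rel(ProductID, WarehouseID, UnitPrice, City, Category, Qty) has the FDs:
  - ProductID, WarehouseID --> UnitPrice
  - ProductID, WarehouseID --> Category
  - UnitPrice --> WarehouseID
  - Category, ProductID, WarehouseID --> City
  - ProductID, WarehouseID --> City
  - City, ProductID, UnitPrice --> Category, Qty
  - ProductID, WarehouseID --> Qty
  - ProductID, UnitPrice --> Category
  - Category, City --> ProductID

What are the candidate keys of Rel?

{ProductID, UnitPrice}⁺ = {Category, City, ProductID, Qty, UnitPrice, WarehouseID}, which is every attribute, so {ProductID, UnitPrice} is a candidate key.
{ProductID, WarehouseID}⁺ = {Category, City, ProductID, Qty, UnitPrice, WarehouseID}, which is every attribute, so {ProductID, WarehouseID} is a candidate key.
{Category, City, UnitPrice}⁺ = {Category, City, ProductID, Qty, UnitPrice, WarehouseID}, which is every attribute, so {Category, City, UnitPrice} is a candidate key.
{Category, City, WarehouseID}⁺ = {Category, City, ProductID, Qty, UnitPrice, WarehouseID}, which is every attribute, so {Category, City, WarehouseID} is a candidate key.
No proper subset of any of these is a key, and no other minimal superkey exists.

{Category, City, UnitPrice}, {Category, City, WarehouseID}, {ProductID, UnitPrice}, {ProductID, WarehouseID}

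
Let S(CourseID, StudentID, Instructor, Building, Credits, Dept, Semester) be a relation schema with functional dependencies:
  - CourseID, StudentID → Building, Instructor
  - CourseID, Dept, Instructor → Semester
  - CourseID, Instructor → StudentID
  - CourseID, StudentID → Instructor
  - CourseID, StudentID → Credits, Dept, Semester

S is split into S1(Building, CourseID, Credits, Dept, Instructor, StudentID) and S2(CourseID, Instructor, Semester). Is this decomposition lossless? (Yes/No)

Common attributes: {CourseID, Instructor}; their closure is {Building, CourseID, Credits, Dept, Instructor, Semester, StudentID}.
S1 is contained in that closure, so S1 ∩ S2 → S1 holds and the join is lossless.

Yes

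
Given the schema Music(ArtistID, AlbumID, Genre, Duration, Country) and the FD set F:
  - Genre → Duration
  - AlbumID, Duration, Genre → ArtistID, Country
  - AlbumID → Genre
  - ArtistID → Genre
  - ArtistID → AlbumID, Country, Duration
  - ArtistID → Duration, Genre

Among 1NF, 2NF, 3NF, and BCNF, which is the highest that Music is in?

2NF

Candidate keys: {AlbumID}, {ArtistID}. Prime attributes: {AlbumID, ArtistID}.
Genre → Duration breaks BCNF: {Genre}⁺ = {Duration, Genre}, so {Genre} is not a superkey.
Genre → Duration determines the non-prime attribute {Duration} from a non-superkey — 3NF is violated.
With only single-attribute keys there can be no partial dependency, so 2NF holds.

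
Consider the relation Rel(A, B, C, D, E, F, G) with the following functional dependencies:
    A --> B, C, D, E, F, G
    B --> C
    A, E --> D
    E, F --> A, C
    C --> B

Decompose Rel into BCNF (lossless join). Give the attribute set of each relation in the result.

{A, B, D, E, F, G}; {B, C}

Candidate keys of the original relation: {A}, {E, F}.
Within {A, B, C, D, E, F, G}: {B}⁺ ∩ {A, B, C, D, E, F, G} = {B, C}, not the whole set, so B --> C violates BCNF; decompose into {B, C} and {A, B, D, E, F, G}.
{B, C} has no BCNF violation.
{A, B, D, E, F, G} has no BCNF violation.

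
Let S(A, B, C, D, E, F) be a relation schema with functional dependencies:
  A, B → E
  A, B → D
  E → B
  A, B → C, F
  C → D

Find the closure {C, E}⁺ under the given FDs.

Start with {C, E}.
E → B applies; add {B} → now {B, C, E}.
C → D applies; add {D} → now {B, C, D, E}.
No further FD applies.

{B, C, D, E}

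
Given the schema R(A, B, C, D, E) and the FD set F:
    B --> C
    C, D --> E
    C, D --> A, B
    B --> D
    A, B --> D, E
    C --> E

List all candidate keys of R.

Closure of {B} is {A, B, C, D, E}, the whole schema; {B} is a candidate key.
Closure of {C, D} is {A, B, C, D, E}, the whole schema; {C, D} is a candidate key.
Any other superkey properly contains one of these, so there are no further candidate keys.

{B}, {C, D}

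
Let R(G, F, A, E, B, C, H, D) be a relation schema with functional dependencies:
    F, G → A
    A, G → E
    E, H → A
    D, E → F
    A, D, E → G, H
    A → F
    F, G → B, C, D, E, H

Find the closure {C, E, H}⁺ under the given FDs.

Start with {C, E, H}.
E, H → A applies; add {A} → now {A, C, E, H}.
A → F applies; add {F} → now {A, C, E, F, H}.
No further FD applies.

{A, C, E, F, H}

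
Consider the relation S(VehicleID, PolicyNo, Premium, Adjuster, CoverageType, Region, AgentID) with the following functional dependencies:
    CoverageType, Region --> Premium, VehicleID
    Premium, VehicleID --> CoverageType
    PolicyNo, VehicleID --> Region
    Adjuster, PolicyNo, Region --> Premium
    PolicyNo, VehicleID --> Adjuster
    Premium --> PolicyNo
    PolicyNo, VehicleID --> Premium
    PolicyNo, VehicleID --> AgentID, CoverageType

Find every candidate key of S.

Closure of {CoverageType, Region} is {Adjuster, AgentID, CoverageType, PolicyNo, Premium, Region, VehicleID}, the whole schema; {CoverageType, Region} is a candidate key.
Closure of {PolicyNo, VehicleID} is {Adjuster, AgentID, CoverageType, PolicyNo, Premium, Region, VehicleID}, the whole schema; {PolicyNo, VehicleID} is a candidate key.
Closure of {Premium, VehicleID} is {Adjuster, AgentID, CoverageType, PolicyNo, Premium, Region, VehicleID}, the whole schema; {Premium, VehicleID} is a candidate key.
Any other superkey properly contains one of these, so there are no further candidate keys.

{CoverageType, Region}, {PolicyNo, VehicleID}, {Premium, VehicleID}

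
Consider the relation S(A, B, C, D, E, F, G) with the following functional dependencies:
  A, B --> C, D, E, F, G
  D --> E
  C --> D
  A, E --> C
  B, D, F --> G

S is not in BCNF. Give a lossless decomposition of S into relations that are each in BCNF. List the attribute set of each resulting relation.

Candidate key of the original relation: {A, B}.
Within {A, B, C, D, E, F, G}: {D}⁺ ∩ {A, B, C, D, E, F, G} = {D, E}, not the whole set, so D --> E violates BCNF; decompose into {D, E} and {A, B, C, D, F, G}.
{D, E} is in BCNF.
Within {A, B, C, D, F, G}: {C}⁺ ∩ {A, B, C, D, F, G} = {C, D}, not the whole set, so C --> D violates BCNF; decompose into {C, D} and {A, B, C, F, G}.
{C, D} is in BCNF.
Within {A, B, C, F, G}: {B, C, F}⁺ ∩ {A, B, C, F, G} = {B, C, F, G}, not the whole set, so B, C, F --> G violates BCNF; decompose into {B, C, F, G} and {A, B, C, F}.
{B, C, F, G} is in BCNF.
{A, B, C, F} is in BCNF.

{A, B, C, F}; {B, C, F, G}; {C, D}; {D, E}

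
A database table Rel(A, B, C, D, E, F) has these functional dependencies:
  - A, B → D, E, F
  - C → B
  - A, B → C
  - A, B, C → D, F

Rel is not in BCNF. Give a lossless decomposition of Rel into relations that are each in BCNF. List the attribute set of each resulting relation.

Candidate keys of the original relation: {A, B}, {A, C}.
In {A, B, C, D, E, F}, {C} is not a superkey ({C}⁺ restricted to this set is {B, C}), so split on C → B into {B, C} and {A, C, D, E, F}.
{B, C} has no BCNF violation.
{A, C, D, E, F} has no BCNF violation.

{A, C, D, E, F}; {B, C}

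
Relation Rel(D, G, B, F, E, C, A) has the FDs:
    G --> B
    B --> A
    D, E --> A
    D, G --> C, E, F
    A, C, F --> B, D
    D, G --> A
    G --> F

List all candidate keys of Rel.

{C, G}, {D, G}

{G} never appears on the right of any FD, so every key must include it.
{C, G}⁺ = {A, B, C, D, E, F, G}, which is every attribute, so {C, G} is a candidate key.
{D, G}⁺ = {A, B, C, D, E, F, G}, which is every attribute, so {D, G} is a candidate key.
No proper subset of any of these is a key, and no other minimal superkey exists.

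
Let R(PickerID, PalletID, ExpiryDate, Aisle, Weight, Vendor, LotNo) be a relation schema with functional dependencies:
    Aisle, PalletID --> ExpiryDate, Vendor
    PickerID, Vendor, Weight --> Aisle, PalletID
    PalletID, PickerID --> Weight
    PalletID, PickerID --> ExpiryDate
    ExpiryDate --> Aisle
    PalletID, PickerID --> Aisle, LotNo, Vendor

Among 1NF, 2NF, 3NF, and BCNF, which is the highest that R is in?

2NF

Candidate keys: {PalletID, PickerID}, {PickerID, Vendor, Weight}. Prime attributes: {PalletID, PickerID, Vendor, Weight}.
For Aisle, PalletID --> ExpiryDate, Vendor we have {Aisle, PalletID}⁺ = {Aisle, ExpiryDate, PalletID, Vendor}; {Aisle, PalletID} is not a superkey, so BCNF fails.
Because {ExpiryDate} is non-prime and the left side of Aisle, PalletID --> ExpiryDate, Vendor is not a superkey, the relation is not in 3NF.
No proper subset of a key has a non-prime attribute in its closure, so there is no partial dependency; 2NF holds.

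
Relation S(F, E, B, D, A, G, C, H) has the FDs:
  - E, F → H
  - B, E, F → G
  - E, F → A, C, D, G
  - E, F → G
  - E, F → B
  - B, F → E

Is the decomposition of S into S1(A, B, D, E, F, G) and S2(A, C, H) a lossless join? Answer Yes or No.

No

Common attributes: {A}; their closure is {A}.
Neither S1 nor S2 is contained in that closure, so the decomposition is lossy.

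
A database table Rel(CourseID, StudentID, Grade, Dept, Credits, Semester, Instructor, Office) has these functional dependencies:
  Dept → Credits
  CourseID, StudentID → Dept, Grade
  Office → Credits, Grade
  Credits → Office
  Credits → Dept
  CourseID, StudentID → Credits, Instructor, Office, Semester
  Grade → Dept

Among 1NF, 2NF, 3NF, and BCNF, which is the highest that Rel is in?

Candidate key: {CourseID, StudentID}. Prime attributes: {CourseID, StudentID}.
Dept → Credits: {Dept}⁺ = {Credits, Dept, Grade, Office}, which is not all of the attributes, so the left side is not a superkey — BCNF is violated.
Dept → Credits has non-prime {Credits} on the right and a non-superkey on the left, so 3NF fails.
No non-prime attribute depends on a proper subset of any candidate key, so 2NF holds.

2NF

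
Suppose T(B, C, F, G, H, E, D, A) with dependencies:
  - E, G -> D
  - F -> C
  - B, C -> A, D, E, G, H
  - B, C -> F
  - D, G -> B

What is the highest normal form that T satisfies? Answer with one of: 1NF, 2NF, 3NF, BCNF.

3NF

Candidate keys: {B, C}, {B, F}, {C, D, G}, {C, E, G}, {D, F, G}, {E, F, G}. Prime attributes: {B, C, D, E, F, G}.
E, G -> D breaks BCNF: {E, G}⁺ = {B, D, E, G}, so {E, G} is not a superkey.
Since {D} ⊆ prime attributes and every other non-superkey FD also has a prime right side, the schema is in 3NF.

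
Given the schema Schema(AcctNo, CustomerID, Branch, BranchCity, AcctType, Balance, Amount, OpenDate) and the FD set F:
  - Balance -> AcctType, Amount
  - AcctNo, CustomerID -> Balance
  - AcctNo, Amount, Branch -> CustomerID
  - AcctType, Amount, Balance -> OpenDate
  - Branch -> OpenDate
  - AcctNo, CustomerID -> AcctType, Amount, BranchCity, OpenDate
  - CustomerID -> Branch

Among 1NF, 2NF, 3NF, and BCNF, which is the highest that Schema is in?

1NF

Candidate keys: {AcctNo, Amount, Branch}, {AcctNo, Balance, Branch}, {AcctNo, CustomerID}. Prime attributes: {AcctNo, Amount, Balance, Branch, CustomerID}.
Balance -> AcctType, Amount breaks BCNF: {Balance}⁺ = {AcctType, Amount, Balance, OpenDate}, so {Balance} is not a superkey.
Balance -> AcctType, Amount determines the non-prime attribute {AcctType} from a non-superkey — 3NF is violated.
Since {CustomerID} ⊂ {AcctNo, CustomerID} and {CustomerID}⁺ ⊇ {OpenDate} with {OpenDate} non-prime, there is a partial dependency; 2NF fails.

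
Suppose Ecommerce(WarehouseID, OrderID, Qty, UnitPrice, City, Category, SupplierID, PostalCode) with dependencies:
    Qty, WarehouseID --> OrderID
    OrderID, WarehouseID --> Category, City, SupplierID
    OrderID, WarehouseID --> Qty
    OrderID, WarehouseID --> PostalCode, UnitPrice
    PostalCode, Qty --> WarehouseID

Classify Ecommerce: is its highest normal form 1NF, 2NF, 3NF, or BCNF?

BCNF

Candidate keys: {OrderID, WarehouseID}, {PostalCode, Qty}, {Qty, WarehouseID}. Prime attributes: {OrderID, PostalCode, Qty, WarehouseID}.
Each dependency's left side is a superkey — BCNF holds.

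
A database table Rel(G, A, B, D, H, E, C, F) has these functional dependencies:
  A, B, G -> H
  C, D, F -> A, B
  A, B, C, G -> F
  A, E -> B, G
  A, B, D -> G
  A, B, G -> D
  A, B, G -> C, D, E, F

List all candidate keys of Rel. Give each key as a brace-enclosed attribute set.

{A, B, D}, {A, B, G}, {A, E}, {C, D, F}

Closure of {A, E} is {A, B, C, D, E, F, G, H}, the whole schema; {A, E} is a candidate key.
Closure of {A, B, D} is {A, B, C, D, E, F, G, H}, the whole schema; {A, B, D} is a candidate key.
Closure of {A, B, G} is {A, B, C, D, E, F, G, H}, the whole schema; {A, B, G} is a candidate key.
Closure of {C, D, F} is {A, B, C, D, E, F, G, H}, the whole schema; {C, D, F} is a candidate key.
These are minimal and exhaustive — every other superkey contains one of them.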